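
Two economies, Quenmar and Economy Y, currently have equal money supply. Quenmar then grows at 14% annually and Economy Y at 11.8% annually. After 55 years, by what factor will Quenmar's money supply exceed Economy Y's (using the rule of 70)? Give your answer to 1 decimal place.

Only the 2.2-point difference matters.
70/2.2 ≈ 31.82 years per doubling of the ratio; 55 years gives 1.73 doublings, so ≈ 3.3×.

≈ 3.3 times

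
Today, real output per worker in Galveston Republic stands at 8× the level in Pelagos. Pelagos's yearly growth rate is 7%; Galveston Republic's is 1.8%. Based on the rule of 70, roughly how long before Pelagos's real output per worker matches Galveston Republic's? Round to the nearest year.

about 40 years

Pelagos gains on Galveston Republic at 7% − 1.8% = 5.2 points a year.
At that relative rate the gap halves every 70/5.2 ≈ 13.46 years.
An 8× gap closes after 3 halvings: 3 × 13.46 ≈ 40 years.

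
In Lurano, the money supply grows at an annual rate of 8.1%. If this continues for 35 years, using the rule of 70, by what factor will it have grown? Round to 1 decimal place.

Doubling time ≈ 70/8.1 = 8.64 years.
35 years / 8.64 ≈ 4.05 doublings → factor 2^4.05 ≈ 16.6.

≈ 16.6 times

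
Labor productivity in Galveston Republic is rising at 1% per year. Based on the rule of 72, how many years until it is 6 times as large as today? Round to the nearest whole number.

about 186 years

At 1% it doubles every 72/1 ≈ 72.00 years.
Reaching 6× takes log₂(6) ≈ 2.58 doublings.
2.58 × 72.00 ≈ 186 years.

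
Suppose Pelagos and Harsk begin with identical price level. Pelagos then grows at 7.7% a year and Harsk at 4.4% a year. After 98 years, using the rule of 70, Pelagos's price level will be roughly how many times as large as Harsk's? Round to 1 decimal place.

≈ 24.6 times

Pelagos pulls ahead at 3.3 pp per year, so the ratio doubles every 70/3.3 ≈ 21.21 years.
In 98 years that's 4.62 doublings: 2^4.62 ≈ 24.6.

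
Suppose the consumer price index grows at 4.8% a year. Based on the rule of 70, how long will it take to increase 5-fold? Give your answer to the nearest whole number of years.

≈ 34 years

At 4.8% it doubles every 70/4.8 ≈ 14.58 years.
Reaching 5× takes log₂(5) ≈ 2.32 doublings.
2.32 × 14.58 ≈ 34 years.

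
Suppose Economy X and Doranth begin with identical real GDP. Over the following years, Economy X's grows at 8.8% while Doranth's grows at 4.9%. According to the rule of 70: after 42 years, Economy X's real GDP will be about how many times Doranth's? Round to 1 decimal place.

Economy X pulls ahead at 3.9 pp per year, so the ratio doubles every 70/3.9 ≈ 17.95 years.
In 42 years that's 2.34 doublings: 2^2.34 ≈ 5.1.

about 5.1 times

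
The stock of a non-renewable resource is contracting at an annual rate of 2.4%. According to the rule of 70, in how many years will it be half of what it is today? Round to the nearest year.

Falling at 2.4%, it halves about every 70/2.4 = 29.17 years.

29 years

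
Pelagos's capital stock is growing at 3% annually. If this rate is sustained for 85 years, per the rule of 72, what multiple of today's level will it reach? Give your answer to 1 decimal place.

about 11.6 times

Doubling time ≈ 72/3 = 24.00 years.
85 years / 24.00 ≈ 3.54 doublings → factor 2^3.54 ≈ 11.6.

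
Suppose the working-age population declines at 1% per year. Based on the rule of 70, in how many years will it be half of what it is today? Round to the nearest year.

The rule works in reverse for decay: 70/1 ≈ 70.00 years to halve.

roughly 70 years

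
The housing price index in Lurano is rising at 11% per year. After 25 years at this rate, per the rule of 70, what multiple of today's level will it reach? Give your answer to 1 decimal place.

Doubling time ≈ 70/11 = 6.36 years.
25 years / 6.36 ≈ 3.93 doublings → factor 2^3.93 ≈ 15.2.

around 15.2 times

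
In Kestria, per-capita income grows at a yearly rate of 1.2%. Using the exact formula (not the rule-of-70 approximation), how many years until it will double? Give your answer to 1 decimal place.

58.1 years

t = ln(2) / ln(1 + 0.012) = 0.6931 / 0.011929 ≈ 58.10.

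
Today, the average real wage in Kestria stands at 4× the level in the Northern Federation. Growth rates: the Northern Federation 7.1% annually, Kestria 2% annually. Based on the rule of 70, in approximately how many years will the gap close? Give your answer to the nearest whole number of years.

the Northern Federation gains on Kestria at 7.1% − 2% = 5.1 points a year.
At that relative rate the gap halves every 70/5.1 ≈ 13.73 years.
A 4× gap closes after 2 halvings: 2 × 13.73 ≈ 27 years.

about 27 years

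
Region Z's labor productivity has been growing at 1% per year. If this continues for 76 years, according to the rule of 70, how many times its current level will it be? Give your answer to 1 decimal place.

Doubles every ≈ 70.00 years (70/1).
76 years is 1.09 doublings; 2^1.09 ≈ 2.1×.

roughly 2.1 times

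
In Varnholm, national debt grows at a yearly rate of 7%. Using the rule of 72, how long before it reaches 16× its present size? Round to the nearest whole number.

approximately 41 years

At 7% it doubles every 72/7 ≈ 10.29 years.
16 = 2^4, so 4 doublings → 41 years.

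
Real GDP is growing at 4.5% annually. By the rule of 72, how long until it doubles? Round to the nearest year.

≈ 16 years

Doubling time ≈ 72 / 4.5 = 16.00 years.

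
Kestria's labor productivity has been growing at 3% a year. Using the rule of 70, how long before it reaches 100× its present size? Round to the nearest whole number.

approximately 155 years

At 3% it doubles every 70/3 ≈ 23.33 years.
Reaching 100× takes log₂(100) ≈ 6.64 doublings.
6.64 × 23.33 ≈ 155 years.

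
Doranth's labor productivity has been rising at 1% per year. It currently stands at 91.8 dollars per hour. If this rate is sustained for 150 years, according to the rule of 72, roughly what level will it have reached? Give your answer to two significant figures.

It doubles every 72/1 ≈ 72.00 years, so 150 years is 2.08 doublings.
2^2.08 ≈ 4.23; 91.8 × 4.23 ≈ 390 dollars per hour.

390 dollars per hour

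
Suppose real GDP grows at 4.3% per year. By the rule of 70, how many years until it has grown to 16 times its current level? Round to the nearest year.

One doubling takes 70/4.3 = 16.28 years.
Getting to 16× needs 4 doublings: 4 × 16.28 ≈ 65 years.

roughly 65 years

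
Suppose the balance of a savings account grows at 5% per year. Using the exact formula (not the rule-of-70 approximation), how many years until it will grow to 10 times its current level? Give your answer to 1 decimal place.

47.2 years

t = ln(10) / ln(1 + 0.05) = 2.3026 / 0.048790 ≈ 47.19.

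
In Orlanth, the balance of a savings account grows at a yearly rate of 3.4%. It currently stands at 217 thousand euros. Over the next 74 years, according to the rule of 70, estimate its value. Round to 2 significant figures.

It doubles every 70/3.4 ≈ 20.59 years, so 74 years is 3.59 doublings.
2^3.59 ≈ 12.04; 217 × 12.04 ≈ 2600 thousand euros.

2600 thousand euros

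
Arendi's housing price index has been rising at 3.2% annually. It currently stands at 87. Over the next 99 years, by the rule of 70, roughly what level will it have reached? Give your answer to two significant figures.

2000

It doubles every 70/3.2 ≈ 21.88 years, so 99 years is 4.52 doublings.
2^4.52 ≈ 22.94; 87 × 22.94 ≈ 2000.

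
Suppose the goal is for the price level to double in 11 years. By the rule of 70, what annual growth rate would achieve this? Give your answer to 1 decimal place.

6.4% a year

70 / 11 ≈ 6.36, so about 6.4% a year.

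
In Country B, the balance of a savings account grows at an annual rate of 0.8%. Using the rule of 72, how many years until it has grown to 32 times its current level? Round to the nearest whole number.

around 450 years

At 0.8% it doubles every 72/0.8 ≈ 90.00 years.
32× is 5 doublings, so 5 × 90.00 ≈ 450 years.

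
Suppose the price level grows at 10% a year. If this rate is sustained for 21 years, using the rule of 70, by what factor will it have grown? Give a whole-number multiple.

Doubling time ≈ 70/10 = 7.00 years.
21/7.00 ≈ 3 doublings, so about 2^3 = 8×.

roughly 8 times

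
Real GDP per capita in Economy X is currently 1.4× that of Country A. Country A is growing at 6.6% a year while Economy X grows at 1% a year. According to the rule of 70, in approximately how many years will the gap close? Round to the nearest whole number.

approximately 6 years

What matters is the difference: 5.6 pp.
Rule of 70 on the gap: the ratio halves every 70/5.6 ≈ 12.50 years.
A 1.4× gap takes log₂(1.4) ≈ 0.49 halvings to close: 0.49 × 12.50 ≈ 6 years.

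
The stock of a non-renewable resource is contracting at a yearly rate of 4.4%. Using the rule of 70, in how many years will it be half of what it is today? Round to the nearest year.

The rule works in reverse for decay: 70/4.4 ≈ 15.91 years to halve.

about 16 years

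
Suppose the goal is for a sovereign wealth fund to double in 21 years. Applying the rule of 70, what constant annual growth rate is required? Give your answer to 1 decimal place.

70 / 21 ≈ 3.33, so about 3.3% annually.

approximately 3.3% annually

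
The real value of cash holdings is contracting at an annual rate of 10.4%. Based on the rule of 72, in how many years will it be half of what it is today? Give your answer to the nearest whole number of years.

around 7 years

Halving time ≈ 72 / 10.4 = 6.92 → 7 years.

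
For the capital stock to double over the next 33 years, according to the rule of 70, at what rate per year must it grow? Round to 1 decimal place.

70 / 33 ≈ 2.12, so about 2.1% per year.

roughly 2.1%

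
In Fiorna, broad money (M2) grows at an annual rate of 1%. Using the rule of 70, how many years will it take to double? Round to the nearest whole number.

At 1%, doubling takes about 70/1 = 70.00 years.

≈ 70 years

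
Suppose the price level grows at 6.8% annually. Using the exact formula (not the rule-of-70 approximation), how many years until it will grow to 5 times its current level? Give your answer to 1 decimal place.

24.5 years

t = ln(5) / ln(1 + 0.068) = 1.6094 / 0.065788 ≈ 24.46.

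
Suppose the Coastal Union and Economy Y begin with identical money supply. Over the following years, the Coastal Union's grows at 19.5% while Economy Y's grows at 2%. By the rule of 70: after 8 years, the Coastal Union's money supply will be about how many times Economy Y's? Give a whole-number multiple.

Only the 17.5-point difference matters.
70/17.5 ≈ 4.00 years per doubling of the ratio; 8 years gives 2.00 doublings, so ≈ 4×.

roughly 4 times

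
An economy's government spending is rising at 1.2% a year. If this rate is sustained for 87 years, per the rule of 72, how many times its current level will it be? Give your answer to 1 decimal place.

approximately 2.7 times

Doubles every ≈ 60.00 years (72/1.2).
87 years is 1.45 doublings; 2^1.45 ≈ 2.7×.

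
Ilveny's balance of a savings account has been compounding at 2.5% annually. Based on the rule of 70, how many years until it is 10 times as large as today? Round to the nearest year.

At 2.5% it doubles every 70/2.5 ≈ 28.00 years.
Reaching 10× takes log₂(10) ≈ 3.32 doublings.
3.32 × 28.00 ≈ 93 years.

approximately 93 years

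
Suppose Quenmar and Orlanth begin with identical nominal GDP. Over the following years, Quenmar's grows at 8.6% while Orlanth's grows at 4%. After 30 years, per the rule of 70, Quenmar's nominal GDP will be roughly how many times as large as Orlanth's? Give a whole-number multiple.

Quenmar pulls ahead at 4.6 pp per year, so the ratio doubles every 70/4.6 ≈ 15.22 years.
In 30 years that's 1.97 doublings: 2^1.97 ≈ 4.

4 times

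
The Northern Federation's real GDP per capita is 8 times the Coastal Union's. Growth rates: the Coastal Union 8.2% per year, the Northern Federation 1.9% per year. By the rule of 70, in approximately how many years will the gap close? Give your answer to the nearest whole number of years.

the Coastal Union gains on the Northern Federation at 8.2% − 1.9% = 6.3 points a year.
At that relative rate the gap halves every 70/6.3 ≈ 11.11 years.
An 8 times gap closes after 3 halvings: 3 × 11.11 ≈ 33 years.

roughly 33 years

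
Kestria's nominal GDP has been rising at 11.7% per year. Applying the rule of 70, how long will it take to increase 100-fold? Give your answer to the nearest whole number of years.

≈ 40 years

Doubling time ≈ 70/11.7 = 5.98 years.
Reaching 100× takes log₂(100) ≈ 6.64 doublings.
6.64 × 5.98 ≈ 40 years.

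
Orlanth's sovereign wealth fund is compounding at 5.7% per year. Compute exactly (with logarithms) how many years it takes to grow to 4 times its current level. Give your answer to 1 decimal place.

t = ln(4) / ln(1 + 0.057) = 1.3863 / 0.055435 ≈ 25.01.

25.0 years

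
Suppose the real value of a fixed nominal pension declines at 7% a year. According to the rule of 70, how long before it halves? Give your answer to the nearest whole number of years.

≈ 10 years

Falling at 7%, it halves about every 70/7 = 10.00 years.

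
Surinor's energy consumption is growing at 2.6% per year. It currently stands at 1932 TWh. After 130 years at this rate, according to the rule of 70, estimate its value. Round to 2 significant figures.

approximately 55000 TWh

Doubling time ≈ 70/2.6 = 26.92 years.
130 years is 130/26.92 ≈ 4.83 doublings, a factor of 2^4.83 ≈ 28.44.
1932 × 28.44 ≈ 55000 TWh.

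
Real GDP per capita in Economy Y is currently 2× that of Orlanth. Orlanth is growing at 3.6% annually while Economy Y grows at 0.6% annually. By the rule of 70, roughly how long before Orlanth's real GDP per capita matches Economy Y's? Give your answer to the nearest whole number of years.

≈ 23 years

The growth-rate gap is 3.6% − 0.6% = 3 percentage points.
So the ratio between them halves every 70/3 ≈ 23.33 years.
A 2× gap closes after 1 halving: 1 × 23.33 ≈ 23 years.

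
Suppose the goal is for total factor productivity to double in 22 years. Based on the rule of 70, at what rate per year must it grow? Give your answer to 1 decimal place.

70 / 22 ≈ 3.18, so about 3.2% per year.

≈ 3.2% per year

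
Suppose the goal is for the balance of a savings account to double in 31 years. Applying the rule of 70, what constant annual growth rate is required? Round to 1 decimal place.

around 2.3% a year

70 / 31 ≈ 2.26, so about 2.3% a year.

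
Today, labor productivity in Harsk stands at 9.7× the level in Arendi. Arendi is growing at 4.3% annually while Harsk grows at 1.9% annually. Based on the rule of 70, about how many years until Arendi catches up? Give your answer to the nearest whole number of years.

about 96 years

What matters is the difference: 2.4 pp.
Rule of 70 on the gap: the ratio halves every 70/2.4 ≈ 29.17 years.
A 9.7× gap takes log₂(9.7) ≈ 3.28 halvings to close: 3.28 × 29.17 ≈ 96 years.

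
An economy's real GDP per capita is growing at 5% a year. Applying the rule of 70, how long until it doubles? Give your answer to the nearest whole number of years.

≈ 14 years

Doubling time ≈ 70 / 5 = 14.00 years.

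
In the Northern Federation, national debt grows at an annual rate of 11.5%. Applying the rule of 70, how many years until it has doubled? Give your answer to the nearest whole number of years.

70/11.5 ≈ 6.09, so it doubles roughly every 6 years.

around 6 years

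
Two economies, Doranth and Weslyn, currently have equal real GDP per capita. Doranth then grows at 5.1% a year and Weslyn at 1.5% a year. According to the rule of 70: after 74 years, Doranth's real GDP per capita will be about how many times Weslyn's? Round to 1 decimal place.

Only the 3.6-point difference matters.
70/3.6 ≈ 19.44 years per doubling of the ratio; 74 years gives 3.81 doublings, so ≈ 14.0×.

≈ 14.0 times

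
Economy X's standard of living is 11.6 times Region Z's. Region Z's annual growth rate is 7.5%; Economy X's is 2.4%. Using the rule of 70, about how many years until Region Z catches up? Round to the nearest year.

around 49 years

The growth-rate gap is 7.5% − 2.4% = 5.1 percentage points.
So the ratio between them halves every 70/5.1 ≈ 13.73 years.
An 11.6 times gap takes log₂(11.6) ≈ 3.54 halvings to close: 3.54 × 13.73 ≈ 49 years.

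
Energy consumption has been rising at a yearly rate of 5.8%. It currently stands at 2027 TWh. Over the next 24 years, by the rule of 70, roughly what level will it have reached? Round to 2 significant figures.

roughly 8000 TWh

It doubles every 70/5.8 ≈ 12.07 years, so 24 years is 1.99 doublings.
2^1.99 ≈ 3.97; 2027 × 3.97 ≈ 8000 TWh.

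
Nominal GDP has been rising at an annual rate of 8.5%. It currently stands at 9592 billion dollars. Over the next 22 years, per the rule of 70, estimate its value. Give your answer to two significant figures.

about 61000 billion dollars

It doubles every 70/8.5 ≈ 8.24 years, so 22 years is 2.67 doublings.
2^2.67 ≈ 6.36; 9592 × 6.36 ≈ 61000 billion dollars.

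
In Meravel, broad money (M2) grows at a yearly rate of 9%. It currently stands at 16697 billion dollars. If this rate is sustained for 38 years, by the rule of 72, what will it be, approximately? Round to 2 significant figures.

Doubling time ≈ 72/9 = 8.00 years.
38 years is 38/8.00 ≈ 4.75 doublings, a factor of 2^4.75 ≈ 26.91.
16697 × 26.91 ≈ 450000 billion dollars.

≈ 450000 billion dollars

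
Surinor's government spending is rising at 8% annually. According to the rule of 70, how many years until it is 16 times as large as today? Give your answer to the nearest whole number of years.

around 35 years

Doubling time ≈ 70/8 = 8.75 years.
Getting to 16× needs 4 doublings: 4 × 8.75 ≈ 35 years.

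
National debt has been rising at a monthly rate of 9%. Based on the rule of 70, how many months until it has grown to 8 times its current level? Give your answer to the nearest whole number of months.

≈ 23 months

At 9% it doubles every 70/9 ≈ 7.78 months.
8 = 2^3, so 3 doublings → 23 months.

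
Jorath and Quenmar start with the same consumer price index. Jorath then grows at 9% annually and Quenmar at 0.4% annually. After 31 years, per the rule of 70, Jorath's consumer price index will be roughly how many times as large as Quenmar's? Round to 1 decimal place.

≈ 14.0 times

Jorath pulls ahead at 8.6 pp per year, so the ratio doubles every 70/8.6 ≈ 8.14 years.
In 31 years that's 3.81 doublings: 2^3.81 ≈ 14.0.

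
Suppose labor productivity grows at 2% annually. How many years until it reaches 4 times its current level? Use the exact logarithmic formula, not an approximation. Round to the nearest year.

70 years

t = ln(4) / ln(1 + 0.02) = 1.3863 / 0.019803 ≈ 70.00.
≈ 70 years.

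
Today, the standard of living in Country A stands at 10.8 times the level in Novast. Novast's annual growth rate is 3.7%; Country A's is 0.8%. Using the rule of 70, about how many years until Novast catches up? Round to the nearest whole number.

roughly 83 years

What matters is the difference: 2.9 pp.
Rule of 70 on the gap: the ratio halves every 70/2.9 ≈ 24.14 years.
A 10.8 times gap takes log₂(10.8) ≈ 3.43 halvings to close: 3.43 × 24.14 ≈ 83 years.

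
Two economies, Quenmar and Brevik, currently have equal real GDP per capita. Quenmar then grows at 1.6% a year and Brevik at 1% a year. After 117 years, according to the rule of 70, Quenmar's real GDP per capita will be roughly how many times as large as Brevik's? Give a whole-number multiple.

roughly 2 times

Quenmar pulls ahead at 0.6 pp per year, so the ratio doubles every 70/0.6 ≈ 116.67 years.
In 117 years that's 1.00 doublings: 2^1.00 ≈ 2.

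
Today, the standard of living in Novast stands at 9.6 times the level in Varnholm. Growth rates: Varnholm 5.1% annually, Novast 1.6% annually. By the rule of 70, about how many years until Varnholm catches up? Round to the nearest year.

Varnholm gains on Novast at 5.1% − 1.6% = 3.5 points a year.
At that relative rate the gap halves every 70/3.5 ≈ 20.00 years.
A 9.6 times gap takes log₂(9.6) ≈ 3.26 halvings to close: 3.26 × 20.00 ≈ 65 years.

around 65 years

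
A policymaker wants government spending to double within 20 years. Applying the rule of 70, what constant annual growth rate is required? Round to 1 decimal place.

70 / 20 ≈ 3.50, so about 3.5% a year.

≈ 3.5%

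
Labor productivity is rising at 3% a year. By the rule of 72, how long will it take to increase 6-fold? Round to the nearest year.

around 62 years

One doubling takes 72/3 = 24.00 years.
6× is log₂ 6 ≈ 2.58 doublings, so ≈ 2.58 × 24.00 = 62 years.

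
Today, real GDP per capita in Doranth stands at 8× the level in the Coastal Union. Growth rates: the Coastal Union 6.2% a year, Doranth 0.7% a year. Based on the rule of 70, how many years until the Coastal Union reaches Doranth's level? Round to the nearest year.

roughly 38 years

The growth-rate gap is 6.2% − 0.7% = 5.5 percentage points.
So the ratio between them halves every 70/5.5 ≈ 12.73 years.
An 8× gap closes after 3 halvings: 3 × 12.73 ≈ 38 years.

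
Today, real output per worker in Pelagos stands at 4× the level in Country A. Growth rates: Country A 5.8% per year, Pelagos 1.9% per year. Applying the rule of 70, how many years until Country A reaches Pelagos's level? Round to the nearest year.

What matters is the difference: 3.9 pp.
Rule of 70 on the gap: the ratio halves every 70/3.9 ≈ 17.95 years.
A 4× gap closes after 2 halvings: 2 × 17.95 ≈ 36 years.

around 36 years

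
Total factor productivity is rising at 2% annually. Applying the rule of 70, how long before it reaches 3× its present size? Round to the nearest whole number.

One doubling takes 70/2 = 35.00 years.
Reaching 3× takes log₂(3) ≈ 1.58 doublings.
1.58 × 35.00 ≈ 55 years.

around 55 years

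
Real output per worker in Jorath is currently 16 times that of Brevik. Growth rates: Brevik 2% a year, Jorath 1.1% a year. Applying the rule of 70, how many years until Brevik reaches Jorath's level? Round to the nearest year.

The growth-rate gap is 2% − 1.1% = 0.9 percentage points.
So the ratio between them halves every 70/0.9 ≈ 77.78 years.
A 16 times gap closes after 4 halvings: 4 × 77.78 ≈ 311 years.

≈ 311 years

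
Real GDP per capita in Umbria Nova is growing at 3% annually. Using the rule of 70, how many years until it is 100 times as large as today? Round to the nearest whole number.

At 3% it doubles every 70/3 ≈ 23.33 years.
100× is log₂ 100 ≈ 6.64 doublings, so ≈ 6.64 × 23.33 = 155 years.

roughly 155 years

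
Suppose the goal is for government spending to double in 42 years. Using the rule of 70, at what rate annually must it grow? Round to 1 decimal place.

around 1.7%

70 / 42 ≈ 1.67, so about 1.7% annually.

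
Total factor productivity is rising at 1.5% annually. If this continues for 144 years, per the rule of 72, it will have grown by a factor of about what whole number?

8 times

Doubling time ≈ 72/1.5 = 48.00 years.
144/48.00 ≈ 3 doublings, so about 2^3 = 8×.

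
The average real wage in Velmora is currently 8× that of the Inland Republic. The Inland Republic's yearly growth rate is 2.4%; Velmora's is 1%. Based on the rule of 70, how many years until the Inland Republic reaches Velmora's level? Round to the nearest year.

the Inland Republic gains on Velmora at 2.4% − 1% = 1.4 points a year.
At that relative rate the gap halves every 70/1.4 ≈ 50.00 years.
An 8× gap closes after 3 halvings: 3 × 50.00 ≈ 150 years.

roughly 150 years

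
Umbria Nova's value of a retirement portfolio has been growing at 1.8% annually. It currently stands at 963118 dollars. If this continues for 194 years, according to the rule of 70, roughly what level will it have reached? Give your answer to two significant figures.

roughly 31000000 dollars

It doubles every 70/1.8 ≈ 38.89 years, so 194 years is 4.99 doublings.
2^4.99 ≈ 31.78; 963118 × 31.78 ≈ 31000000 dollars.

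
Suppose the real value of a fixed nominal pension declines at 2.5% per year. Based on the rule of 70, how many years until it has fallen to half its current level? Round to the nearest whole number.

The rule works in reverse for decay: 70/2.5 ≈ 28.00 years to halve.

roughly 28 years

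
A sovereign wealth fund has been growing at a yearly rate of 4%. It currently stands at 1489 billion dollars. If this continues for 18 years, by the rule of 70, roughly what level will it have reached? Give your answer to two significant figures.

Doubling time ≈ 70/4 = 17.50 years.
18 years is 18/17.50 ≈ 1.03 doublings, a factor of 2^1.03 ≈ 2.04.
1489 × 2.04 ≈ 3000 billion dollars.

roughly 3000 billion dollars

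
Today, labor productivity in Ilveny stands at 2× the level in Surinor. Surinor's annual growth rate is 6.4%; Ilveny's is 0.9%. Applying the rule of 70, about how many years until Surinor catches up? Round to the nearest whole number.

≈ 13 years

The growth-rate gap is 6.4% − 0.9% = 5.5 percentage points.
So the ratio between them halves every 70/5.5 ≈ 12.73 years.
A 2× gap closes after 1 halving: 1 × 12.73 ≈ 13 years.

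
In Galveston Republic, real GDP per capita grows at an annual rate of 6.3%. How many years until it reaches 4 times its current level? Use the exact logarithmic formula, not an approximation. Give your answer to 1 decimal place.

22.7 years

t = ln(4) / ln(1 + 0.063) = 1.3863 / 0.061095 ≈ 22.69.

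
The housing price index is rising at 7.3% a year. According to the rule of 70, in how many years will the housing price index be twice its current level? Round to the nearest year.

10 years

At 7.3%, doubling takes about 70/7.3 = 9.59 years.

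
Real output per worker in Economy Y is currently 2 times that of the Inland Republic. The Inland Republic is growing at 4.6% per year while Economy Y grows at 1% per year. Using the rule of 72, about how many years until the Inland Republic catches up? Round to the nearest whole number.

What matters is the difference: 3.6 pp.
Rule of 72 on the gap: the ratio halves every 72/3.6 ≈ 20.00 years.
A 2 times gap closes after 1 halving: 1 × 20.00 ≈ 20 years.

20 years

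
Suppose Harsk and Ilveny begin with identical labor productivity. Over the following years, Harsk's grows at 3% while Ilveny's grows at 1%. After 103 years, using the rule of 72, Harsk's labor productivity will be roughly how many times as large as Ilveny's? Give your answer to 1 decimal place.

≈ 7.3 times

Rate gap = 3% − 1% = 2 points.
The ratio doubles every 72/2 ≈ 36.00 years.
103/36.00 ≈ 2.86 doublings → ratio ≈ 2^2.86 ≈ 7.3.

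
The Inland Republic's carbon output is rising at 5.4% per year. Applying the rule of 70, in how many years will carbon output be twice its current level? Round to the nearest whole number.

13 years

Doubling time ≈ 70 / 5.4 = 12.96 years.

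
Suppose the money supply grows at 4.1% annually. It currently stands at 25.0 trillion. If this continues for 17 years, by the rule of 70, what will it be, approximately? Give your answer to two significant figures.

Doubling time ≈ 70/4.1 = 17.07 years.
17 years is 17/17.07 ≈ 1.00 doublings, a factor of 2^1.00 ≈ 2.00.
25.0 × 2.00 ≈ 50 trillion.

about 50 trillion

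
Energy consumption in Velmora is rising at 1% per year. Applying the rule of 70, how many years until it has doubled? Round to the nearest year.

At 1%, doubling takes about 70/1 = 70.00 years.

roughly 70 years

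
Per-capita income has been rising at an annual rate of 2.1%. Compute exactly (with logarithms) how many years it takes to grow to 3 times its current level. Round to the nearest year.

53 years

t = ln(3) / ln(1 + 0.021) = 1.0986 / 0.020783 ≈ 52.86.
≈ 53 years.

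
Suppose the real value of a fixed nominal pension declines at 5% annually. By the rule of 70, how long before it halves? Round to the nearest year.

The rule works in reverse for decay: 70/5 ≈ 14.00 years to halve.

roughly 14 years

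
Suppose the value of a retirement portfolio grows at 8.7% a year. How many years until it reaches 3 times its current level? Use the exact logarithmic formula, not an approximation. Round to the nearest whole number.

13 years

t = ln(3) / ln(1 + 0.087) = 1.0986 / 0.083422 ≈ 13.17.
≈ 13 years.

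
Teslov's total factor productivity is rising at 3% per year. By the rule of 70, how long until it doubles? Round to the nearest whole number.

about 23 years

Doubling time ≈ 70 / 3 = 23.33 years.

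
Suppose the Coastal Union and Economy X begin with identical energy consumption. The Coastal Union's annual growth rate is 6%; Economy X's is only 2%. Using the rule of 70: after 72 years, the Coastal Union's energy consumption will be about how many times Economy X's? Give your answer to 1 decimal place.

approximately 17.3 times

Only the 4-point difference matters.
70/4 ≈ 17.50 years per doubling of the ratio; 72 years gives 4.11 doublings, so ≈ 17.3×.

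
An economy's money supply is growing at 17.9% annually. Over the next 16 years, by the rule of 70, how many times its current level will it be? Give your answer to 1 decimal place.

Doubling time ≈ 70/17.9 = 3.91 years.
16 years / 3.91 ≈ 4.09 doublings → factor 2^4.09 ≈ 17.0.

17.0 times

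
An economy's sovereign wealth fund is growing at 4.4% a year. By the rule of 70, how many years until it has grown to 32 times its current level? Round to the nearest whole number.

Doubling time ≈ 70/4.4 = 15.91 years.
Getting to 32× needs 5 doublings: 5 × 15.91 ≈ 80 years.

≈ 80 years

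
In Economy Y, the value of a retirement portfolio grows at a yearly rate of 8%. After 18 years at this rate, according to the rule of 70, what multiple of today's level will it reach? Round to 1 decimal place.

Doubles every ≈ 8.75 years (70/8).
18 years is 2.06 doublings; 2^2.06 ≈ 4.2×.

4.2 times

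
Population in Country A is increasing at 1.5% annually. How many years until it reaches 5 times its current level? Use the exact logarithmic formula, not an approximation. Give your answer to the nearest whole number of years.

108 years

t = ln(5) / ln(1 + 0.015) = 1.6094 / 0.014889 ≈ 108.09.
≈ 108 years.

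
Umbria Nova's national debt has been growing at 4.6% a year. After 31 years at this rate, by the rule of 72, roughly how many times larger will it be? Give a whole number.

roughly 4 times

Doubling time ≈ 72/4.6 = 15.65 years.
31/15.65 ≈ 2 doublings, so about 2^2 = 4×.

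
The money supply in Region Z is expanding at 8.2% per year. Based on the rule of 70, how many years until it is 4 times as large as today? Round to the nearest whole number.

One doubling takes 70/8.2 = 8.54 years.
4 = 2^2, so 2 doublings → 17 years.

≈ 17 years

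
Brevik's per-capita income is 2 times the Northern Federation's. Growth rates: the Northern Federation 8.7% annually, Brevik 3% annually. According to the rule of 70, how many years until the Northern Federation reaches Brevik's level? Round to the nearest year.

12 years

What matters is the difference: 5.7 pp.
Rule of 70 on the gap: the ratio halves every 70/5.7 ≈ 12.28 years.
A 2 times gap closes after 1 halving: 1 × 12.28 ≈ 12 years.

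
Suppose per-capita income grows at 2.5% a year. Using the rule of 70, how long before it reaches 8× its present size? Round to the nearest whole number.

At 2.5% it doubles every 70/2.5 ≈ 28.00 years.
8× is 3 doublings, so 3 × 28.00 ≈ 84 years.

≈ 84 years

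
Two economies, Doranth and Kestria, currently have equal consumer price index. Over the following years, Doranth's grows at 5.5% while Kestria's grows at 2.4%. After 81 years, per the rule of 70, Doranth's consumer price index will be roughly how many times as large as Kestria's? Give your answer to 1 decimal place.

roughly 12.0 times

Only the 3.1-point difference matters.
70/3.1 ≈ 22.58 years per doubling of the ratio; 81 years gives 3.59 doublings, so ≈ 12.0×.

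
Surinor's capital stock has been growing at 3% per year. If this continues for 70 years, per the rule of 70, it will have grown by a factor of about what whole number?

Doubling time ≈ 70/3 = 23.33 years.
70/23.33 ≈ 3 doublings, so about 2^3 = 8×.

about 8 times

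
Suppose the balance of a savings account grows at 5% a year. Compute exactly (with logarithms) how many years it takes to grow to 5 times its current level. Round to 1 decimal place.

t = ln(5) / ln(1 + 0.05) = 1.6094 / 0.048790 ≈ 32.99.

33.0 years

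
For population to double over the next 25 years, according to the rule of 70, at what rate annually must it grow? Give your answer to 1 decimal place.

70 / 25 ≈ 2.80, so about 2.8% annually.

2.8% annually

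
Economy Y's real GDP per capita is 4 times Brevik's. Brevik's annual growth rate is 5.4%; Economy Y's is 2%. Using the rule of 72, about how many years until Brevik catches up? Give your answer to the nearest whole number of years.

around 42 years

The growth-rate gap is 5.4% − 2% = 3.4 percentage points.
So the ratio between them halves every 72/3.4 ≈ 21.18 years.
A 4 times gap closes after 2 halvings: 2 × 21.18 ≈ 42 years.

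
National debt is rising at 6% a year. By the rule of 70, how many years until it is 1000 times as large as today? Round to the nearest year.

Doubling time ≈ 70/6 = 11.67 years.
1000× is log₂ 1000 ≈ 9.97 doublings, so ≈ 9.97 × 11.67 = 116 years.

≈ 116 years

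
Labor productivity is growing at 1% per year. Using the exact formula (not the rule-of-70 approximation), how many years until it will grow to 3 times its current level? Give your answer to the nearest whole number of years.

t = ln(3) / ln(1 + 0.01) = 1.0986 / 0.009950 ≈ 110.41.
≈ 110 years.

110 years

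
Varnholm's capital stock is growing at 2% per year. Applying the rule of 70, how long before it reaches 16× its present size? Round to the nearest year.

At 2% it doubles every 70/2 ≈ 35.00 years.
16 = 2^4, so 4 doublings → 140 years.

≈ 140 years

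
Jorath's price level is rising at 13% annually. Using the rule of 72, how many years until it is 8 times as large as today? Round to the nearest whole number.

roughly 17 years

At 13% it doubles every 72/13 ≈ 5.54 years.
8× is 3 doublings, so 3 × 5.54 ≈ 17 years.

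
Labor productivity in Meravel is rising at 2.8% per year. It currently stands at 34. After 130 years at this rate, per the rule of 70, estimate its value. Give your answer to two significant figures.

Doubling time ≈ 70/2.8 = 25.00 years.
130 years is 130/25.00 ≈ 5.20 doublings, a factor of 2^5.20 ≈ 36.76.
34 × 36.76 ≈ 1200.

around 1200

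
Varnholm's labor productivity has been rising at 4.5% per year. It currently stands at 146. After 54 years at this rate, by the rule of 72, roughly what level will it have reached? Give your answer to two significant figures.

It doubles every 72/4.5 ≈ 16.00 years, so 54 years is 3.38 doublings.
2^3.38 ≈ 10.41; 146 × 10.41 ≈ 1500.

around 1500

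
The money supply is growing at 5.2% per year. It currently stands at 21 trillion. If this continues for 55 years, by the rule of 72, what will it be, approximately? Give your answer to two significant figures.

It doubles every 72/5.2 ≈ 13.85 years, so 55 years is 3.97 doublings.
2^3.97 ≈ 15.67; 21 × 15.67 ≈ 330 trillion.

about 330 trillion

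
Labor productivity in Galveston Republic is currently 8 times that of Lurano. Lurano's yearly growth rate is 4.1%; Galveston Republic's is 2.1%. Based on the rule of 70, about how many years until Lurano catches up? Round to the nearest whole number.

Lurano gains on Galveston Republic at 4.1% − 2.1% = 2 points a year.
At that relative rate the gap halves every 70/2 ≈ 35.00 years.
An 8 times gap closes after 3 halvings: 3 × 35.00 ≈ 105 years.

around 105 years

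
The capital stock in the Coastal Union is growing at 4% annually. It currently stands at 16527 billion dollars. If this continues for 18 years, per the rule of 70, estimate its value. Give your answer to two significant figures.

It doubles every 70/4 ≈ 17.50 years, so 18 years is 1.03 doublings.
2^1.03 ≈ 2.04; 16527 × 2.04 ≈ 34000 billion dollars.

≈ 34000 billion dollars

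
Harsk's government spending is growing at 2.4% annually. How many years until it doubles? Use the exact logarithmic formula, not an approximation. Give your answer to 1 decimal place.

29.2 years

t = ln(2) / ln(1 + 0.024) = 0.6931 / 0.023717 ≈ 29.22.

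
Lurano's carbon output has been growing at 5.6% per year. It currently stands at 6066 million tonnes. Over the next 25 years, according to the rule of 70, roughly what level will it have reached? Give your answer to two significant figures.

It doubles every 70/5.6 ≈ 12.50 years, so 25 years is 2.00 doublings.
2^2.00 ≈ 4.00; 6066 × 4.00 ≈ 24000 million tonnes.

around 24000 million tonnes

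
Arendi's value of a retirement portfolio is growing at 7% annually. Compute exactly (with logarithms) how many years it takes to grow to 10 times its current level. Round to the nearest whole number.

34 years

t = ln(10) / ln(1 + 0.07) = 2.3026 / 0.067659 ≈ 34.03.
≈ 34 years.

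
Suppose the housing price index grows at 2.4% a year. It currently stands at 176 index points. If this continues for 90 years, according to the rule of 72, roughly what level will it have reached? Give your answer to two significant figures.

Doubling time ≈ 72/2.4 = 30.00 years.
90 years is 90/30.00 ≈ 3.00 doublings, a factor of 2^3.00 ≈ 8.00.
176 × 8.00 ≈ 1400 index points.

≈ 1400 index points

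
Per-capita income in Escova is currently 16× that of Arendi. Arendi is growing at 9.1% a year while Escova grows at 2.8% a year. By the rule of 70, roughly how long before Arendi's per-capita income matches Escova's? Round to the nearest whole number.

44 years

Arendi gains on Escova at 9.1% − 2.8% = 6.3 points a year.
At that relative rate the gap halves every 70/6.3 ≈ 11.11 years.
A 16× gap closes after 4 halvings: 4 × 11.11 ≈ 44 years.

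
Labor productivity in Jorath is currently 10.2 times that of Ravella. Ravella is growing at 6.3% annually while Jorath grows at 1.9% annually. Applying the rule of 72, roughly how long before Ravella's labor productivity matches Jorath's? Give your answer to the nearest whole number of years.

≈ 55 years

The growth-rate gap is 6.3% − 1.9% = 4.4 percentage points.
So the ratio between them halves every 72/4.4 ≈ 16.36 years.
A 10.2 times gap takes log₂(10.2) ≈ 3.35 halvings to close: 3.35 × 16.36 ≈ 55 years.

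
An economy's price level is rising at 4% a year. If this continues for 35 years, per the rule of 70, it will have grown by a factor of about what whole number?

roughly 4 times

70/4 ≈ 17.50 years per doubling.
35 years fits 2 doublings: 2^2 = 4.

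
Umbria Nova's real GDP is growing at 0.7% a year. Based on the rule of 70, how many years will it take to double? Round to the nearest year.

around 100 years

At 0.7%, doubling takes about 70/0.7 = 100.00 years.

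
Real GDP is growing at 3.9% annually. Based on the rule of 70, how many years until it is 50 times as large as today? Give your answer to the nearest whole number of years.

roughly 101 years

One doubling takes 70/3.9 = 17.95 years.
50× is log₂ 50 ≈ 5.64 doublings, so ≈ 5.64 × 17.95 = 101 years.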